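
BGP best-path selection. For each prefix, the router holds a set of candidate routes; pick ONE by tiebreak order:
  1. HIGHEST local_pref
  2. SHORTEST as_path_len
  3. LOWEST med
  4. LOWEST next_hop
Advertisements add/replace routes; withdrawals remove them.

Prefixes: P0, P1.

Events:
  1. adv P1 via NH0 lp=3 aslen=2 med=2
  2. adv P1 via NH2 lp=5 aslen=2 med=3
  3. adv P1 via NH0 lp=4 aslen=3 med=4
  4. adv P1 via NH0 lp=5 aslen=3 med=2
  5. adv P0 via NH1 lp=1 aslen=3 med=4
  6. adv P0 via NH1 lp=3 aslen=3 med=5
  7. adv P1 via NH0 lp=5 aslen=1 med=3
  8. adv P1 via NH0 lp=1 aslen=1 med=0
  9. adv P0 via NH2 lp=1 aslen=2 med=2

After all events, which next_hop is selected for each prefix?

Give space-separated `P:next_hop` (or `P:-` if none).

Answer: P0:NH1 P1:NH2

Derivation:
Op 1: best P0=- P1=NH0
Op 2: best P0=- P1=NH2
Op 3: best P0=- P1=NH2
Op 4: best P0=- P1=NH2
Op 5: best P0=NH1 P1=NH2
Op 6: best P0=NH1 P1=NH2
Op 7: best P0=NH1 P1=NH0
Op 8: best P0=NH1 P1=NH2
Op 9: best P0=NH1 P1=NH2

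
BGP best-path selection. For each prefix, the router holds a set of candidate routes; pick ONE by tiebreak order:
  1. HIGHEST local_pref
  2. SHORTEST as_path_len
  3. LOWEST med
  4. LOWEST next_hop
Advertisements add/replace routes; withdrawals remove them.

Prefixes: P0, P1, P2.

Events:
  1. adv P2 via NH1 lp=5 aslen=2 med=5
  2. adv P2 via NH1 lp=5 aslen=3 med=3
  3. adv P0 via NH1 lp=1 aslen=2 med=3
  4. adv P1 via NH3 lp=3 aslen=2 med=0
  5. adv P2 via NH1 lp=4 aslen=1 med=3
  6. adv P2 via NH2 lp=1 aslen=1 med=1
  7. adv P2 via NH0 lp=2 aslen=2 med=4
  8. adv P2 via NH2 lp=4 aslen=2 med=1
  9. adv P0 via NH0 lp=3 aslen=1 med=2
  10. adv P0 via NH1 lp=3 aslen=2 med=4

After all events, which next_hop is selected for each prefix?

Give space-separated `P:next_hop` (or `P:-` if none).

Answer: P0:NH0 P1:NH3 P2:NH1

Derivation:
Op 1: best P0=- P1=- P2=NH1
Op 2: best P0=- P1=- P2=NH1
Op 3: best P0=NH1 P1=- P2=NH1
Op 4: best P0=NH1 P1=NH3 P2=NH1
Op 5: best P0=NH1 P1=NH3 P2=NH1
Op 6: best P0=NH1 P1=NH3 P2=NH1
Op 7: best P0=NH1 P1=NH3 P2=NH1
Op 8: best P0=NH1 P1=NH3 P2=NH1
Op 9: best P0=NH0 P1=NH3 P2=NH1
Op 10: best P0=NH0 P1=NH3 P2=NH1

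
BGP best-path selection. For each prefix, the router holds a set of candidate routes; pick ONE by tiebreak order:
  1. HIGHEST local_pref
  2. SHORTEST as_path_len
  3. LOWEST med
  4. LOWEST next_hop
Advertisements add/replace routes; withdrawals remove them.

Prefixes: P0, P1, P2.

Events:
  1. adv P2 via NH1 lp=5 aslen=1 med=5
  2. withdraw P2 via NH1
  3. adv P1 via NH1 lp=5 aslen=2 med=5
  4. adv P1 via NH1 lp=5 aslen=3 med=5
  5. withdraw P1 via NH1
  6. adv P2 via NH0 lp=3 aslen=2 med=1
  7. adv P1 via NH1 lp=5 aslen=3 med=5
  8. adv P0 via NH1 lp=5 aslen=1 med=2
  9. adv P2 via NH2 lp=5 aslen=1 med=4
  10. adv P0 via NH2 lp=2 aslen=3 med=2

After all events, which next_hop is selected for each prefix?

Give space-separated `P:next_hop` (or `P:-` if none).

Op 1: best P0=- P1=- P2=NH1
Op 2: best P0=- P1=- P2=-
Op 3: best P0=- P1=NH1 P2=-
Op 4: best P0=- P1=NH1 P2=-
Op 5: best P0=- P1=- P2=-
Op 6: best P0=- P1=- P2=NH0
Op 7: best P0=- P1=NH1 P2=NH0
Op 8: best P0=NH1 P1=NH1 P2=NH0
Op 9: best P0=NH1 P1=NH1 P2=NH2
Op 10: best P0=NH1 P1=NH1 P2=NH2

Answer: P0:NH1 P1:NH1 P2:NH2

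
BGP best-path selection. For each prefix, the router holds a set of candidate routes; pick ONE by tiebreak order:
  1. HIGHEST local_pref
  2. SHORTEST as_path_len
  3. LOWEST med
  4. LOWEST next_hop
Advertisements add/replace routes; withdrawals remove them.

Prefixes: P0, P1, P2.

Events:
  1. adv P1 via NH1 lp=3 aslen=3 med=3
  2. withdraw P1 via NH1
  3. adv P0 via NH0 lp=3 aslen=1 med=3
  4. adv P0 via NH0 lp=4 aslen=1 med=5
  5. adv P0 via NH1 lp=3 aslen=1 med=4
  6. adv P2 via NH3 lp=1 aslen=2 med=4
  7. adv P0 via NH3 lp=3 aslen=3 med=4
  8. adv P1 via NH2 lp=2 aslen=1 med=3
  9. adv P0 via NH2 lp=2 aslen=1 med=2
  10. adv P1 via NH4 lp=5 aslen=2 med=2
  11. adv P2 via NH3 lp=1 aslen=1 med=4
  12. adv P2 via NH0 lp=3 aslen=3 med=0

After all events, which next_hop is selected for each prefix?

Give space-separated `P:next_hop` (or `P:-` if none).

Answer: P0:NH0 P1:NH4 P2:NH0

Derivation:
Op 1: best P0=- P1=NH1 P2=-
Op 2: best P0=- P1=- P2=-
Op 3: best P0=NH0 P1=- P2=-
Op 4: best P0=NH0 P1=- P2=-
Op 5: best P0=NH0 P1=- P2=-
Op 6: best P0=NH0 P1=- P2=NH3
Op 7: best P0=NH0 P1=- P2=NH3
Op 8: best P0=NH0 P1=NH2 P2=NH3
Op 9: best P0=NH0 P1=NH2 P2=NH3
Op 10: best P0=NH0 P1=NH4 P2=NH3
Op 11: best P0=NH0 P1=NH4 P2=NH3
Op 12: best P0=NH0 P1=NH4 P2=NH0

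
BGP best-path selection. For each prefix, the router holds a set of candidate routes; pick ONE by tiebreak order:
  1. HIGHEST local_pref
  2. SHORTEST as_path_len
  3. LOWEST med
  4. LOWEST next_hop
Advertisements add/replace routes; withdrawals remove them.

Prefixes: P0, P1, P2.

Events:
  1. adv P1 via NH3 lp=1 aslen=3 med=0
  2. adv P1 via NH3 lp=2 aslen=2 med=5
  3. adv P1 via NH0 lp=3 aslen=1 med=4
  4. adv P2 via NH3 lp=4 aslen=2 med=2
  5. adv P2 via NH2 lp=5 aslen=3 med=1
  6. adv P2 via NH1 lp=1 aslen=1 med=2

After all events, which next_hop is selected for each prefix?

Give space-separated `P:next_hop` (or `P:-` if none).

Answer: P0:- P1:NH0 P2:NH2

Derivation:
Op 1: best P0=- P1=NH3 P2=-
Op 2: best P0=- P1=NH3 P2=-
Op 3: best P0=- P1=NH0 P2=-
Op 4: best P0=- P1=NH0 P2=NH3
Op 5: best P0=- P1=NH0 P2=NH2
Op 6: best P0=- P1=NH0 P2=NH2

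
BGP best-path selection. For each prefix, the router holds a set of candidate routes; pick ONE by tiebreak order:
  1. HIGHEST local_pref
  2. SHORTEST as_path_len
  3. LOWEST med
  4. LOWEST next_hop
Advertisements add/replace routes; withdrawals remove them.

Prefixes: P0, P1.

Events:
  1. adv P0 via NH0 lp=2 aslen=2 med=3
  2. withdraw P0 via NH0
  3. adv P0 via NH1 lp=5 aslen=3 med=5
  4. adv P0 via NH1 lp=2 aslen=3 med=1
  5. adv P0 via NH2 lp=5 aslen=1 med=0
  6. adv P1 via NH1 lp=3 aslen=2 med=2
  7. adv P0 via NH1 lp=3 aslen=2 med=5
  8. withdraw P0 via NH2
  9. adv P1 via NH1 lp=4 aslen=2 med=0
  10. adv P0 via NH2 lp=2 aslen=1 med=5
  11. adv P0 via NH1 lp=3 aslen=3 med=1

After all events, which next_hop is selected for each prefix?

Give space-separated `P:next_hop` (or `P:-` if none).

Op 1: best P0=NH0 P1=-
Op 2: best P0=- P1=-
Op 3: best P0=NH1 P1=-
Op 4: best P0=NH1 P1=-
Op 5: best P0=NH2 P1=-
Op 6: best P0=NH2 P1=NH1
Op 7: best P0=NH2 P1=NH1
Op 8: best P0=NH1 P1=NH1
Op 9: best P0=NH1 P1=NH1
Op 10: best P0=NH1 P1=NH1
Op 11: best P0=NH1 P1=NH1

Answer: P0:NH1 P1:NH1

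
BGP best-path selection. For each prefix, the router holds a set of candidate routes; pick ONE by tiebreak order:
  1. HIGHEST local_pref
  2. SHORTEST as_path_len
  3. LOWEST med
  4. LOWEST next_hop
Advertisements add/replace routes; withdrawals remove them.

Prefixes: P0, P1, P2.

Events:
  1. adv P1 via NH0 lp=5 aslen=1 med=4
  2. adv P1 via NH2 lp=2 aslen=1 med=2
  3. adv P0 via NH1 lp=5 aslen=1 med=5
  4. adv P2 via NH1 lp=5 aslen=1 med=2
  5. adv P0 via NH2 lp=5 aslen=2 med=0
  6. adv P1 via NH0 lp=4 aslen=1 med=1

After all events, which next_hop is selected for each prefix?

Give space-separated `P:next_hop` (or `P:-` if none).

Op 1: best P0=- P1=NH0 P2=-
Op 2: best P0=- P1=NH0 P2=-
Op 3: best P0=NH1 P1=NH0 P2=-
Op 4: best P0=NH1 P1=NH0 P2=NH1
Op 5: best P0=NH1 P1=NH0 P2=NH1
Op 6: best P0=NH1 P1=NH0 P2=NH1

Answer: P0:NH1 P1:NH0 P2:NH1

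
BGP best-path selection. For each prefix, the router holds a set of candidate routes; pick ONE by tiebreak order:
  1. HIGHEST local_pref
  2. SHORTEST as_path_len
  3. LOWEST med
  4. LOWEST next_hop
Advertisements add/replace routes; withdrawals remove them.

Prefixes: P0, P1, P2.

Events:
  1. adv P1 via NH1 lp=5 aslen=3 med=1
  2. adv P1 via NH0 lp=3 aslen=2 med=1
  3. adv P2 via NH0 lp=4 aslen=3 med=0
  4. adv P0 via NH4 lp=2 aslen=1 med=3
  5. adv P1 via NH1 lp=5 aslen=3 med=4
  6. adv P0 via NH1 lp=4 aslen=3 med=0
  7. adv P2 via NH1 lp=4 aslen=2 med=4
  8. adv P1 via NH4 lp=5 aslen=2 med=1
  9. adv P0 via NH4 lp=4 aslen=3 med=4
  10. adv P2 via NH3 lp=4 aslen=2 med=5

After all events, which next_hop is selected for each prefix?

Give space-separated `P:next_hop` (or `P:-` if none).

Op 1: best P0=- P1=NH1 P2=-
Op 2: best P0=- P1=NH1 P2=-
Op 3: best P0=- P1=NH1 P2=NH0
Op 4: best P0=NH4 P1=NH1 P2=NH0
Op 5: best P0=NH4 P1=NH1 P2=NH0
Op 6: best P0=NH1 P1=NH1 P2=NH0
Op 7: best P0=NH1 P1=NH1 P2=NH1
Op 8: best P0=NH1 P1=NH4 P2=NH1
Op 9: best P0=NH1 P1=NH4 P2=NH1
Op 10: best P0=NH1 P1=NH4 P2=NH1

Answer: P0:NH1 P1:NH4 P2:NH1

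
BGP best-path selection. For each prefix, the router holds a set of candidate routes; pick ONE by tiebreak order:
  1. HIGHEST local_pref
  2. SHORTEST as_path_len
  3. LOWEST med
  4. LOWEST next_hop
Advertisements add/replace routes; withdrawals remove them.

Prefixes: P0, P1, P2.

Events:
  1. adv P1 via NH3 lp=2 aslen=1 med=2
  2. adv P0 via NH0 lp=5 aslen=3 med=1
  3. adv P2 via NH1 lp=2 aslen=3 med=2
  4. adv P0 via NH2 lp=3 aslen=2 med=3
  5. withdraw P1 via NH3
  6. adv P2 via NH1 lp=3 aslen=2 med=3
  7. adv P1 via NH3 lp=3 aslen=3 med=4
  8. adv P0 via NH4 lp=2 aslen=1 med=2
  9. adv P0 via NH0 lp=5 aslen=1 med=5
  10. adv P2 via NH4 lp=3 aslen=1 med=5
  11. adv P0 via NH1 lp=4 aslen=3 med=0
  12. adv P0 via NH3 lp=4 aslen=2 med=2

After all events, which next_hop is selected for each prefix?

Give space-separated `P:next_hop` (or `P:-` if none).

Answer: P0:NH0 P1:NH3 P2:NH4

Derivation:
Op 1: best P0=- P1=NH3 P2=-
Op 2: best P0=NH0 P1=NH3 P2=-
Op 3: best P0=NH0 P1=NH3 P2=NH1
Op 4: best P0=NH0 P1=NH3 P2=NH1
Op 5: best P0=NH0 P1=- P2=NH1
Op 6: best P0=NH0 P1=- P2=NH1
Op 7: best P0=NH0 P1=NH3 P2=NH1
Op 8: best P0=NH0 P1=NH3 P2=NH1
Op 9: best P0=NH0 P1=NH3 P2=NH1
Op 10: best P0=NH0 P1=NH3 P2=NH4
Op 11: best P0=NH0 P1=NH3 P2=NH4
Op 12: best P0=NH0 P1=NH3 P2=NH4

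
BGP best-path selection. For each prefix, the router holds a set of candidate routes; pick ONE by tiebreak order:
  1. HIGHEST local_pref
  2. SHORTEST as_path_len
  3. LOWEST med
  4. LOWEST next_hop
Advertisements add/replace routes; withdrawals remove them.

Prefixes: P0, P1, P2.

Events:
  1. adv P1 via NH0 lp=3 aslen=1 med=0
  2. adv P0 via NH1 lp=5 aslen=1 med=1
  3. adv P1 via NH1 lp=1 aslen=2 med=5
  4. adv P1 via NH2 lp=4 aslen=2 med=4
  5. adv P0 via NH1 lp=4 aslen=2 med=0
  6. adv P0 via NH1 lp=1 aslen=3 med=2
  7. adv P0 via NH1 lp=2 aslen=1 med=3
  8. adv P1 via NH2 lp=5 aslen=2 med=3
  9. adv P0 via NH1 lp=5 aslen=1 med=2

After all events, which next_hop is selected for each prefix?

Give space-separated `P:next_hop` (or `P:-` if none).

Answer: P0:NH1 P1:NH2 P2:-

Derivation:
Op 1: best P0=- P1=NH0 P2=-
Op 2: best P0=NH1 P1=NH0 P2=-
Op 3: best P0=NH1 P1=NH0 P2=-
Op 4: best P0=NH1 P1=NH2 P2=-
Op 5: best P0=NH1 P1=NH2 P2=-
Op 6: best P0=NH1 P1=NH2 P2=-
Op 7: best P0=NH1 P1=NH2 P2=-
Op 8: best P0=NH1 P1=NH2 P2=-
Op 9: best P0=NH1 P1=NH2 P2=-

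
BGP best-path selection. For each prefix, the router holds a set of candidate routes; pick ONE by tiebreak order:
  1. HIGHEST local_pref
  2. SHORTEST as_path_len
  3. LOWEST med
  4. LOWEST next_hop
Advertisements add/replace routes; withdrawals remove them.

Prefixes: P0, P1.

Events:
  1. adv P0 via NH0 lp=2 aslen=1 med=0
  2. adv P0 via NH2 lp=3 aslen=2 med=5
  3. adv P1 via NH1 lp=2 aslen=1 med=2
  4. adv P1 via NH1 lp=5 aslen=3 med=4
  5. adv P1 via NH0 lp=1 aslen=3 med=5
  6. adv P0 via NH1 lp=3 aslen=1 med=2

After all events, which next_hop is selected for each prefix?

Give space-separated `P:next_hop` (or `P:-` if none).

Op 1: best P0=NH0 P1=-
Op 2: best P0=NH2 P1=-
Op 3: best P0=NH2 P1=NH1
Op 4: best P0=NH2 P1=NH1
Op 5: best P0=NH2 P1=NH1
Op 6: best P0=NH1 P1=NH1

Answer: P0:NH1 P1:NH1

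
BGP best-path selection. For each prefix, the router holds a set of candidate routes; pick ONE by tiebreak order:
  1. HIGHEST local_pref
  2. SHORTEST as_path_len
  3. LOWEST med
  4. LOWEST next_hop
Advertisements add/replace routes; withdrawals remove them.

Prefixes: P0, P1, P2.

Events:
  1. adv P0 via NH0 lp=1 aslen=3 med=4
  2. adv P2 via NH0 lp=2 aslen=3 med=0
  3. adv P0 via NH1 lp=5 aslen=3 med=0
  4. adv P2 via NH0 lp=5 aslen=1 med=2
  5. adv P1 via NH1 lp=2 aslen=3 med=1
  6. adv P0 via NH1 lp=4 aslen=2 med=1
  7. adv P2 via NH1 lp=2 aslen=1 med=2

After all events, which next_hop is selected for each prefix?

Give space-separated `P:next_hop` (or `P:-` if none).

Answer: P0:NH1 P1:NH1 P2:NH0

Derivation:
Op 1: best P0=NH0 P1=- P2=-
Op 2: best P0=NH0 P1=- P2=NH0
Op 3: best P0=NH1 P1=- P2=NH0
Op 4: best P0=NH1 P1=- P2=NH0
Op 5: best P0=NH1 P1=NH1 P2=NH0
Op 6: best P0=NH1 P1=NH1 P2=NH0
Op 7: best P0=NH1 P1=NH1 P2=NH0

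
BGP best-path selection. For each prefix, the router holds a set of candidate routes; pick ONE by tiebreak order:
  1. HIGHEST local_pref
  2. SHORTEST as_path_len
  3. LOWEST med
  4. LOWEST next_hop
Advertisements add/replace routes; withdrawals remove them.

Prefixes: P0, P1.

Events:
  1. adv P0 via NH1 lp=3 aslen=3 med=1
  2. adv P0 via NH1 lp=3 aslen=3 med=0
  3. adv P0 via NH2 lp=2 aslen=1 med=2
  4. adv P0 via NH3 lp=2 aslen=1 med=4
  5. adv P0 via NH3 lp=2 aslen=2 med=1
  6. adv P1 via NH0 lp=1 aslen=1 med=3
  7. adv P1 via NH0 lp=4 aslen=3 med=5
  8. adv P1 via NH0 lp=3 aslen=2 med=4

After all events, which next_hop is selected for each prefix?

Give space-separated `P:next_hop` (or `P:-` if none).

Answer: P0:NH1 P1:NH0

Derivation:
Op 1: best P0=NH1 P1=-
Op 2: best P0=NH1 P1=-
Op 3: best P0=NH1 P1=-
Op 4: best P0=NH1 P1=-
Op 5: best P0=NH1 P1=-
Op 6: best P0=NH1 P1=NH0
Op 7: best P0=NH1 P1=NH0
Op 8: best P0=NH1 P1=NH0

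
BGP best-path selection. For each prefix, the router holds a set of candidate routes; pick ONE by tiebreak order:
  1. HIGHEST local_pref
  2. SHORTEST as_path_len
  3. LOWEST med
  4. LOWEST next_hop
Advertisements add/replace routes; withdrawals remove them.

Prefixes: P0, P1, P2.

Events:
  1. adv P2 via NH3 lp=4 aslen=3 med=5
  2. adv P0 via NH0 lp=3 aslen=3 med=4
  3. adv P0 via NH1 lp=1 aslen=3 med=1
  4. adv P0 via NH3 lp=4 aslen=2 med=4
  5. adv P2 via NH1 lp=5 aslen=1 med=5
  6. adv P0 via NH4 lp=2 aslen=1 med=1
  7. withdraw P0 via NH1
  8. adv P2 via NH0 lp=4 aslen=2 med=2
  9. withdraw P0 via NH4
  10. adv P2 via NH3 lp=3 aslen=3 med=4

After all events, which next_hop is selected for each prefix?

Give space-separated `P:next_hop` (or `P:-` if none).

Op 1: best P0=- P1=- P2=NH3
Op 2: best P0=NH0 P1=- P2=NH3
Op 3: best P0=NH0 P1=- P2=NH3
Op 4: best P0=NH3 P1=- P2=NH3
Op 5: best P0=NH3 P1=- P2=NH1
Op 6: best P0=NH3 P1=- P2=NH1
Op 7: best P0=NH3 P1=- P2=NH1
Op 8: best P0=NH3 P1=- P2=NH1
Op 9: best P0=NH3 P1=- P2=NH1
Op 10: best P0=NH3 P1=- P2=NH1

Answer: P0:NH3 P1:- P2:NH1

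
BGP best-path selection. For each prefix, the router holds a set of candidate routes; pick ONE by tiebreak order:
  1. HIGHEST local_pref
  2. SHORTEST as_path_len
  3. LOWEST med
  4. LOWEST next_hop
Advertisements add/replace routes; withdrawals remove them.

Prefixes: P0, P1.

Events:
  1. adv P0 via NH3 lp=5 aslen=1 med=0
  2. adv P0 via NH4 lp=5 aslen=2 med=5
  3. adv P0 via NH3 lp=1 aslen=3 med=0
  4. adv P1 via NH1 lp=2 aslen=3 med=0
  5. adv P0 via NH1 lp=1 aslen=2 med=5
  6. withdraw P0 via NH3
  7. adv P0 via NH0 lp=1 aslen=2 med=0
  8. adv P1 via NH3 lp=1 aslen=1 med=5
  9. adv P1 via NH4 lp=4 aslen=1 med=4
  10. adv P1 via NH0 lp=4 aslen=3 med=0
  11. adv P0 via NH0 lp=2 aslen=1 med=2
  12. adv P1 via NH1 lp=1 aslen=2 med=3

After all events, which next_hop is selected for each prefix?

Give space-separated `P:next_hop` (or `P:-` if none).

Op 1: best P0=NH3 P1=-
Op 2: best P0=NH3 P1=-
Op 3: best P0=NH4 P1=-
Op 4: best P0=NH4 P1=NH1
Op 5: best P0=NH4 P1=NH1
Op 6: best P0=NH4 P1=NH1
Op 7: best P0=NH4 P1=NH1
Op 8: best P0=NH4 P1=NH1
Op 9: best P0=NH4 P1=NH4
Op 10: best P0=NH4 P1=NH4
Op 11: best P0=NH4 P1=NH4
Op 12: best P0=NH4 P1=NH4

Answer: P0:NH4 P1:NH4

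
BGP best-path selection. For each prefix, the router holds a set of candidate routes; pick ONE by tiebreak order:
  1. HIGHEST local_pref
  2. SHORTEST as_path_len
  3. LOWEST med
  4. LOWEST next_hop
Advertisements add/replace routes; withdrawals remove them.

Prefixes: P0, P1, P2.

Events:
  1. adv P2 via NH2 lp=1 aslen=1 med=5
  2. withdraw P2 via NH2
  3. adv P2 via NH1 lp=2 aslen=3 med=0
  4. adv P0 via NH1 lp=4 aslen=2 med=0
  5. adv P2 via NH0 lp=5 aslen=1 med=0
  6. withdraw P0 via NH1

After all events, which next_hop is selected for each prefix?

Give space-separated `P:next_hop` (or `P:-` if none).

Op 1: best P0=- P1=- P2=NH2
Op 2: best P0=- P1=- P2=-
Op 3: best P0=- P1=- P2=NH1
Op 4: best P0=NH1 P1=- P2=NH1
Op 5: best P0=NH1 P1=- P2=NH0
Op 6: best P0=- P1=- P2=NH0

Answer: P0:- P1:- P2:NH0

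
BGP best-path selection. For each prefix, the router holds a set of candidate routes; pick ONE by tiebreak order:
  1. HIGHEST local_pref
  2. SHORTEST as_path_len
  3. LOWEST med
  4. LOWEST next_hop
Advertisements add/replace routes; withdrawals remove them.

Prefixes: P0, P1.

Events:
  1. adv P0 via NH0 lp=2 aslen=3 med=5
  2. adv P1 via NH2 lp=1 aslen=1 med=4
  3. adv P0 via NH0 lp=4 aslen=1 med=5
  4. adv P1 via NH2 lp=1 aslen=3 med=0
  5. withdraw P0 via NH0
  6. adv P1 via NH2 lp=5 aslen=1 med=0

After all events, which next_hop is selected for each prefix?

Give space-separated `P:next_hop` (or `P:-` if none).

Answer: P0:- P1:NH2

Derivation:
Op 1: best P0=NH0 P1=-
Op 2: best P0=NH0 P1=NH2
Op 3: best P0=NH0 P1=NH2
Op 4: best P0=NH0 P1=NH2
Op 5: best P0=- P1=NH2
Op 6: best P0=- P1=NH2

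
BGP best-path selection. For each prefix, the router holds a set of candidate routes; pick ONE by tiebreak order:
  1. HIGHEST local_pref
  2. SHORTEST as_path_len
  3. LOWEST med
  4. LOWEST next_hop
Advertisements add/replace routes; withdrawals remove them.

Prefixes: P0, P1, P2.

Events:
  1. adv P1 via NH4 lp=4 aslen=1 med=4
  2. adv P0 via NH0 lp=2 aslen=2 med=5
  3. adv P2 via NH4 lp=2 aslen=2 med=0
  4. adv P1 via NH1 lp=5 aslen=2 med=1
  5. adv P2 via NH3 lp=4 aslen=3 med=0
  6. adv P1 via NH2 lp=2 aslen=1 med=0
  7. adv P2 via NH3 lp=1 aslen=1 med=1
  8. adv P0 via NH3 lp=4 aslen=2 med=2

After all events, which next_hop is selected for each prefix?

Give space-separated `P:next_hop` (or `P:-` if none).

Answer: P0:NH3 P1:NH1 P2:NH4

Derivation:
Op 1: best P0=- P1=NH4 P2=-
Op 2: best P0=NH0 P1=NH4 P2=-
Op 3: best P0=NH0 P1=NH4 P2=NH4
Op 4: best P0=NH0 P1=NH1 P2=NH4
Op 5: best P0=NH0 P1=NH1 P2=NH3
Op 6: best P0=NH0 P1=NH1 P2=NH3
Op 7: best P0=NH0 P1=NH1 P2=NH4
Op 8: best P0=NH3 P1=NH1 P2=NH4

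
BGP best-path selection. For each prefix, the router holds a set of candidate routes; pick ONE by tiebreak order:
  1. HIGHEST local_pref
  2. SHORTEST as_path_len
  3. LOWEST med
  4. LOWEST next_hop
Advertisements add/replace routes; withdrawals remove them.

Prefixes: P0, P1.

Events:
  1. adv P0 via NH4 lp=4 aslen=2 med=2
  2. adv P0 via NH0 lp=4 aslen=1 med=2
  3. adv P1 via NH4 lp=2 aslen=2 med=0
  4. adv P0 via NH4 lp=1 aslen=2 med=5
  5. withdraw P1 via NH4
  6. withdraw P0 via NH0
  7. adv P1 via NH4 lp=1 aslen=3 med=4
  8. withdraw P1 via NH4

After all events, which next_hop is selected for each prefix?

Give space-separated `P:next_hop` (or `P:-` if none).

Answer: P0:NH4 P1:-

Derivation:
Op 1: best P0=NH4 P1=-
Op 2: best P0=NH0 P1=-
Op 3: best P0=NH0 P1=NH4
Op 4: best P0=NH0 P1=NH4
Op 5: best P0=NH0 P1=-
Op 6: best P0=NH4 P1=-
Op 7: best P0=NH4 P1=NH4
Op 8: best P0=NH4 P1=-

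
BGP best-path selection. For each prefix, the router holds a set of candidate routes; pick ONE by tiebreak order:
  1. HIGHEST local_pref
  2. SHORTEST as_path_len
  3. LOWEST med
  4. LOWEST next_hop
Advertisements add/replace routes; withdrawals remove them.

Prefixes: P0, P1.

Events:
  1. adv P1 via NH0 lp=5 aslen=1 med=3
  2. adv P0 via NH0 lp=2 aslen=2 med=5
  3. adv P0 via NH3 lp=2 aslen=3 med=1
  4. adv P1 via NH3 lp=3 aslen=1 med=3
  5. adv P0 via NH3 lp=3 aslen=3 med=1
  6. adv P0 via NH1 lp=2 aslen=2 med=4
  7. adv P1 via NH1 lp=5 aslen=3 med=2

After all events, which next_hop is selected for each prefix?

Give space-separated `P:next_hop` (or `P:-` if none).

Answer: P0:NH3 P1:NH0

Derivation:
Op 1: best P0=- P1=NH0
Op 2: best P0=NH0 P1=NH0
Op 3: best P0=NH0 P1=NH0
Op 4: best P0=NH0 P1=NH0
Op 5: best P0=NH3 P1=NH0
Op 6: best P0=NH3 P1=NH0
Op 7: best P0=NH3 P1=NH0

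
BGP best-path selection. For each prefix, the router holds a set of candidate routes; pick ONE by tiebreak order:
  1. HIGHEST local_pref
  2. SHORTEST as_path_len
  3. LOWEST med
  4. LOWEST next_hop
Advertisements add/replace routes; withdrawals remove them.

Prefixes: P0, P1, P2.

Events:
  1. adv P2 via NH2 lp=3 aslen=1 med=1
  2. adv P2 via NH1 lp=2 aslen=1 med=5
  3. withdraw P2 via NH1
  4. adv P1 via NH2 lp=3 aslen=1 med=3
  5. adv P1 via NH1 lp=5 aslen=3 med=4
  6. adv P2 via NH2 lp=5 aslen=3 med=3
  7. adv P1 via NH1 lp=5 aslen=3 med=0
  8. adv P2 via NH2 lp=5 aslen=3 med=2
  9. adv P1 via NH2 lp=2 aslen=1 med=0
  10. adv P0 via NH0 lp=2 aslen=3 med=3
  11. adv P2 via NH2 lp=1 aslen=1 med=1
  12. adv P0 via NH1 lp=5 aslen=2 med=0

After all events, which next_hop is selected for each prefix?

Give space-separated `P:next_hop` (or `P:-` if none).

Answer: P0:NH1 P1:NH1 P2:NH2

Derivation:
Op 1: best P0=- P1=- P2=NH2
Op 2: best P0=- P1=- P2=NH2
Op 3: best P0=- P1=- P2=NH2
Op 4: best P0=- P1=NH2 P2=NH2
Op 5: best P0=- P1=NH1 P2=NH2
Op 6: best P0=- P1=NH1 P2=NH2
Op 7: best P0=- P1=NH1 P2=NH2
Op 8: best P0=- P1=NH1 P2=NH2
Op 9: best P0=- P1=NH1 P2=NH2
Op 10: best P0=NH0 P1=NH1 P2=NH2
Op 11: best P0=NH0 P1=NH1 P2=NH2
Op 12: best P0=NH1 P1=NH1 P2=NH2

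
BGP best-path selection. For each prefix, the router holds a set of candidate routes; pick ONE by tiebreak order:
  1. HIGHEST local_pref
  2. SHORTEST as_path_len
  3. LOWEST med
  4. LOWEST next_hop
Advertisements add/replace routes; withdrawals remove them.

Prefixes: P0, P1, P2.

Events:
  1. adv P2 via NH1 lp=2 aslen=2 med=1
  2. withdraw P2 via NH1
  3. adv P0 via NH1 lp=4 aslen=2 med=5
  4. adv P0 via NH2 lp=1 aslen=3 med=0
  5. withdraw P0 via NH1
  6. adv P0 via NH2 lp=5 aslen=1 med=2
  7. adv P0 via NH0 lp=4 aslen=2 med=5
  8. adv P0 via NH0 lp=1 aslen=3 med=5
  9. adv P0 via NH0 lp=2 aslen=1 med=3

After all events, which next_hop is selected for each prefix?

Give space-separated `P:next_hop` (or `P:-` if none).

Op 1: best P0=- P1=- P2=NH1
Op 2: best P0=- P1=- P2=-
Op 3: best P0=NH1 P1=- P2=-
Op 4: best P0=NH1 P1=- P2=-
Op 5: best P0=NH2 P1=- P2=-
Op 6: best P0=NH2 P1=- P2=-
Op 7: best P0=NH2 P1=- P2=-
Op 8: best P0=NH2 P1=- P2=-
Op 9: best P0=NH2 P1=- P2=-

Answer: P0:NH2 P1:- P2:-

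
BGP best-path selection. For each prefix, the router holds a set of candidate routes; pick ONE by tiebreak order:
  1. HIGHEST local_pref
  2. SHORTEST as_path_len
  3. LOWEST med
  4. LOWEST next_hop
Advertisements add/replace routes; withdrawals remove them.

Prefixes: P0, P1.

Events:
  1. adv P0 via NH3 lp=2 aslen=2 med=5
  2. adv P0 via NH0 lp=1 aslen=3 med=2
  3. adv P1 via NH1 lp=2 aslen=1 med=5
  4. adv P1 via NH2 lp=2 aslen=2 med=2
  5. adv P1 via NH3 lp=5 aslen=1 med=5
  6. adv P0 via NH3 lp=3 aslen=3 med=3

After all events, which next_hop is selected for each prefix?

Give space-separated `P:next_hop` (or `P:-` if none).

Answer: P0:NH3 P1:NH3

Derivation:
Op 1: best P0=NH3 P1=-
Op 2: best P0=NH3 P1=-
Op 3: best P0=NH3 P1=NH1
Op 4: best P0=NH3 P1=NH1
Op 5: best P0=NH3 P1=NH3
Op 6: best P0=NH3 P1=NH3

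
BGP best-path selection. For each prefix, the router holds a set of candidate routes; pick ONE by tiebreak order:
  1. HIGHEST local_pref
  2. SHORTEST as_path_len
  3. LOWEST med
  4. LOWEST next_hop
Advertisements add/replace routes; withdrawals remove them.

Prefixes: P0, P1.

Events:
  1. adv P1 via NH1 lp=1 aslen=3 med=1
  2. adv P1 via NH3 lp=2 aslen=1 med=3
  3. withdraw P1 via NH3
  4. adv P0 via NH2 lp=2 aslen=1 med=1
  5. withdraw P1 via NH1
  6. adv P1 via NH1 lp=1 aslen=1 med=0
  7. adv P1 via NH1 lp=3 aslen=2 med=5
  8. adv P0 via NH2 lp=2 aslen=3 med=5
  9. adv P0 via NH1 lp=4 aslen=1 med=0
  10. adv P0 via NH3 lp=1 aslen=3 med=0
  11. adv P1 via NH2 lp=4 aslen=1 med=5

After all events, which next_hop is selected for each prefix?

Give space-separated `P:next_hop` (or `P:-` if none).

Op 1: best P0=- P1=NH1
Op 2: best P0=- P1=NH3
Op 3: best P0=- P1=NH1
Op 4: best P0=NH2 P1=NH1
Op 5: best P0=NH2 P1=-
Op 6: best P0=NH2 P1=NH1
Op 7: best P0=NH2 P1=NH1
Op 8: best P0=NH2 P1=NH1
Op 9: best P0=NH1 P1=NH1
Op 10: best P0=NH1 P1=NH1
Op 11: best P0=NH1 P1=NH2

Answer: P0:NH1 P1:NH2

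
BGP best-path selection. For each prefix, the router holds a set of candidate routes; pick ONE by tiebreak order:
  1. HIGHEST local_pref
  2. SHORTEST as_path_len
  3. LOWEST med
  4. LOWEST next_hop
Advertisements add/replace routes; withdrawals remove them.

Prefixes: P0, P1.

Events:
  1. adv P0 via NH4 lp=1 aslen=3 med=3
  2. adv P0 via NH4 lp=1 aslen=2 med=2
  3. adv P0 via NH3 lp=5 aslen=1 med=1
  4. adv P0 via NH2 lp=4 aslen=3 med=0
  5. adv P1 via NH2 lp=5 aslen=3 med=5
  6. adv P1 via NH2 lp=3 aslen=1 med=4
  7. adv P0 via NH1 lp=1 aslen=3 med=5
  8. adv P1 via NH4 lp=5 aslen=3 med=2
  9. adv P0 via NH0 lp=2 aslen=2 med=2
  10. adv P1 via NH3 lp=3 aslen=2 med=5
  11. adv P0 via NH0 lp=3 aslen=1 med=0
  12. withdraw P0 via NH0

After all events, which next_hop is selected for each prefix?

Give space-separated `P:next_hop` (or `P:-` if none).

Answer: P0:NH3 P1:NH4

Derivation:
Op 1: best P0=NH4 P1=-
Op 2: best P0=NH4 P1=-
Op 3: best P0=NH3 P1=-
Op 4: best P0=NH3 P1=-
Op 5: best P0=NH3 P1=NH2
Op 6: best P0=NH3 P1=NH2
Op 7: best P0=NH3 P1=NH2
Op 8: best P0=NH3 P1=NH4
Op 9: best P0=NH3 P1=NH4
Op 10: best P0=NH3 P1=NH4
Op 11: best P0=NH3 P1=NH4
Op 12: best P0=NH3 P1=NH4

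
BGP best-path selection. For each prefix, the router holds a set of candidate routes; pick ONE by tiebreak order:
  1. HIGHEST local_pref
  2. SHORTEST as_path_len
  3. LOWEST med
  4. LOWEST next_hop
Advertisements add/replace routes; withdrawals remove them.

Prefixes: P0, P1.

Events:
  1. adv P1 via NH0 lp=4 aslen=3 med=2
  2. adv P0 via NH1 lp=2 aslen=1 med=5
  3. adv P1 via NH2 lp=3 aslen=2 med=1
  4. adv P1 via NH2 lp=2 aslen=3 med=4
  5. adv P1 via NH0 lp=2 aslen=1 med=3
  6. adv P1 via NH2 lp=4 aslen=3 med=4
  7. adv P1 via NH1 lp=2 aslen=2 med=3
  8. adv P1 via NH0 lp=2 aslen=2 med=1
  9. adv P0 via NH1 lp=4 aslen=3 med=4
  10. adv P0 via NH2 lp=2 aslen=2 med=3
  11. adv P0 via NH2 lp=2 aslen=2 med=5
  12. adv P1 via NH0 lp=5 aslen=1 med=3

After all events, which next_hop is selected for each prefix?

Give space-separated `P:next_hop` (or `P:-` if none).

Answer: P0:NH1 P1:NH0

Derivation:
Op 1: best P0=- P1=NH0
Op 2: best P0=NH1 P1=NH0
Op 3: best P0=NH1 P1=NH0
Op 4: best P0=NH1 P1=NH0
Op 5: best P0=NH1 P1=NH0
Op 6: best P0=NH1 P1=NH2
Op 7: best P0=NH1 P1=NH2
Op 8: best P0=NH1 P1=NH2
Op 9: best P0=NH1 P1=NH2
Op 10: best P0=NH1 P1=NH2
Op 11: best P0=NH1 P1=NH2
Op 12: best P0=NH1 P1=NH0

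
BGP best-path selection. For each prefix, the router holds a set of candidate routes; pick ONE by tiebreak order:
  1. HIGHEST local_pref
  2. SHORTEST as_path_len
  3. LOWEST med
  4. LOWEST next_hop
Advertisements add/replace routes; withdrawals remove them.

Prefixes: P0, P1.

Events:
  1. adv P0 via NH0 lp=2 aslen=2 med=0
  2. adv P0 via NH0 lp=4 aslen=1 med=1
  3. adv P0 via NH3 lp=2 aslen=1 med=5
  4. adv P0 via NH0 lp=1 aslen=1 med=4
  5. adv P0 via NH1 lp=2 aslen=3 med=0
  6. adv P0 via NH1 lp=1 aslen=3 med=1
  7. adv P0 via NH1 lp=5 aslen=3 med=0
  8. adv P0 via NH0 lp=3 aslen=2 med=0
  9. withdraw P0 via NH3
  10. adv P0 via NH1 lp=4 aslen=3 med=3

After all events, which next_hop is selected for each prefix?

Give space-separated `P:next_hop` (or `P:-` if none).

Op 1: best P0=NH0 P1=-
Op 2: best P0=NH0 P1=-
Op 3: best P0=NH0 P1=-
Op 4: best P0=NH3 P1=-
Op 5: best P0=NH3 P1=-
Op 6: best P0=NH3 P1=-
Op 7: best P0=NH1 P1=-
Op 8: best P0=NH1 P1=-
Op 9: best P0=NH1 P1=-
Op 10: best P0=NH1 P1=-

Answer: P0:NH1 P1:-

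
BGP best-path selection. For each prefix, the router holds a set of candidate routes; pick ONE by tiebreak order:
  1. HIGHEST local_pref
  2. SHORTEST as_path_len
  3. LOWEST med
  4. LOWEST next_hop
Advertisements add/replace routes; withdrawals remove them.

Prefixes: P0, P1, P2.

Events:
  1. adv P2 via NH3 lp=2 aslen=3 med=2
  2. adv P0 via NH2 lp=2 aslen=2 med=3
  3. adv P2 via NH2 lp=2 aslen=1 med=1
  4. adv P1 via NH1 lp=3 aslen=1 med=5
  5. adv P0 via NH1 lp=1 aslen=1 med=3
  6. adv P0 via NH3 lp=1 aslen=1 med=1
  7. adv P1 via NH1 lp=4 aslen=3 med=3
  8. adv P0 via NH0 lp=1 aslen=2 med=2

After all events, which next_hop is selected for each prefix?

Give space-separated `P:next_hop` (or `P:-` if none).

Answer: P0:NH2 P1:NH1 P2:NH2

Derivation:
Op 1: best P0=- P1=- P2=NH3
Op 2: best P0=NH2 P1=- P2=NH3
Op 3: best P0=NH2 P1=- P2=NH2
Op 4: best P0=NH2 P1=NH1 P2=NH2
Op 5: best P0=NH2 P1=NH1 P2=NH2
Op 6: best P0=NH2 P1=NH1 P2=NH2
Op 7: best P0=NH2 P1=NH1 P2=NH2
Op 8: best P0=NH2 P1=NH1 P2=NH2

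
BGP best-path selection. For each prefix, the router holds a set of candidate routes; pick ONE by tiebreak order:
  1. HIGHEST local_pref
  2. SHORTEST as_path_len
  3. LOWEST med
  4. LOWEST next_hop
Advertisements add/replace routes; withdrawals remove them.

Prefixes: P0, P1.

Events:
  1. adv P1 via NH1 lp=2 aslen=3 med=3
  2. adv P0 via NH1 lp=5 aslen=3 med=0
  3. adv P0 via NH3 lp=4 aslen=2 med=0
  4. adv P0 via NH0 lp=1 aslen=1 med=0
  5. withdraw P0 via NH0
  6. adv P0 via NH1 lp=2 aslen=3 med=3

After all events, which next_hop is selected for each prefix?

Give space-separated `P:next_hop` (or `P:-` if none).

Answer: P0:NH3 P1:NH1

Derivation:
Op 1: best P0=- P1=NH1
Op 2: best P0=NH1 P1=NH1
Op 3: best P0=NH1 P1=NH1
Op 4: best P0=NH1 P1=NH1
Op 5: best P0=NH1 P1=NH1
Op 6: best P0=NH3 P1=NH1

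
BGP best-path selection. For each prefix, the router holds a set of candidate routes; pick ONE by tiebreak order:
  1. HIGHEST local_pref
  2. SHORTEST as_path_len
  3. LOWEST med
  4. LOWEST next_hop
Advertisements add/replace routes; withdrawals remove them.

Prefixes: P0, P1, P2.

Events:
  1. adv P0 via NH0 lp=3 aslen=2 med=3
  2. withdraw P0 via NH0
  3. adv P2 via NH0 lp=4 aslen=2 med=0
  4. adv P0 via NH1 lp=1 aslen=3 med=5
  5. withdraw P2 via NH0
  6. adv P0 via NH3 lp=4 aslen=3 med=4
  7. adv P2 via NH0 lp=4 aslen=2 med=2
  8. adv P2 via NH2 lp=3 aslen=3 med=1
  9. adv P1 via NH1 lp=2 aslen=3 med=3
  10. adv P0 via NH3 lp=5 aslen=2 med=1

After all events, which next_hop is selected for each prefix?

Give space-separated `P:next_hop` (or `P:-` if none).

Answer: P0:NH3 P1:NH1 P2:NH0

Derivation:
Op 1: best P0=NH0 P1=- P2=-
Op 2: best P0=- P1=- P2=-
Op 3: best P0=- P1=- P2=NH0
Op 4: best P0=NH1 P1=- P2=NH0
Op 5: best P0=NH1 P1=- P2=-
Op 6: best P0=NH3 P1=- P2=-
Op 7: best P0=NH3 P1=- P2=NH0
Op 8: best P0=NH3 P1=- P2=NH0
Op 9: best P0=NH3 P1=NH1 P2=NH0
Op 10: best P0=NH3 P1=NH1 P2=NH0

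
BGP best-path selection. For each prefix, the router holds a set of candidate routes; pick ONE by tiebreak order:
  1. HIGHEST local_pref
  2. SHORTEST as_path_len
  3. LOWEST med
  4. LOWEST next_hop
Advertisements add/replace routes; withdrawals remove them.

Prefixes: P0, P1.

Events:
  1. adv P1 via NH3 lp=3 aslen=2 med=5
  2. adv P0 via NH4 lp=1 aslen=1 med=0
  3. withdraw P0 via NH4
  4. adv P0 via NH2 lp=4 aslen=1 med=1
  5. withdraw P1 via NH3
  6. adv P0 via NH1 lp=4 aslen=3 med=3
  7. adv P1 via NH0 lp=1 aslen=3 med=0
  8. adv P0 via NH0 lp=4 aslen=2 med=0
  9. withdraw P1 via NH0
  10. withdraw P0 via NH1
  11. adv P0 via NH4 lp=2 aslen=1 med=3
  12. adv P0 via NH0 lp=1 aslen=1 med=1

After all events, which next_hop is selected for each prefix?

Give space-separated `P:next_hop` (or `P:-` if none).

Op 1: best P0=- P1=NH3
Op 2: best P0=NH4 P1=NH3
Op 3: best P0=- P1=NH3
Op 4: best P0=NH2 P1=NH3
Op 5: best P0=NH2 P1=-
Op 6: best P0=NH2 P1=-
Op 7: best P0=NH2 P1=NH0
Op 8: best P0=NH2 P1=NH0
Op 9: best P0=NH2 P1=-
Op 10: best P0=NH2 P1=-
Op 11: best P0=NH2 P1=-
Op 12: best P0=NH2 P1=-

Answer: P0:NH2 P1:-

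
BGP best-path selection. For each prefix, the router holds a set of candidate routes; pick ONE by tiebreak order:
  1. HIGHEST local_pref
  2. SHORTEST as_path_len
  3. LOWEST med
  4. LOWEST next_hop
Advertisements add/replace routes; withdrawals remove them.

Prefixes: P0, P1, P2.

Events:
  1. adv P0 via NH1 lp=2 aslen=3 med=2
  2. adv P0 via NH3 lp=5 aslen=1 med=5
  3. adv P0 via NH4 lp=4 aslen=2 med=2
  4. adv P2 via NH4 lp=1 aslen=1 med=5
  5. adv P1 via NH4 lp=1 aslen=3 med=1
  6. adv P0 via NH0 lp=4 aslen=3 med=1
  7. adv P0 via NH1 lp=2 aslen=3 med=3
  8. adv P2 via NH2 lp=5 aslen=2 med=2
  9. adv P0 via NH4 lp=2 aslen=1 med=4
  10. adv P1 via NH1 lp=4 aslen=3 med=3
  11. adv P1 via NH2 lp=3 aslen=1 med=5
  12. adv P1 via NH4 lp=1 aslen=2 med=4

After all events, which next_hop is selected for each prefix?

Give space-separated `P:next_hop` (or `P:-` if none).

Op 1: best P0=NH1 P1=- P2=-
Op 2: best P0=NH3 P1=- P2=-
Op 3: best P0=NH3 P1=- P2=-
Op 4: best P0=NH3 P1=- P2=NH4
Op 5: best P0=NH3 P1=NH4 P2=NH4
Op 6: best P0=NH3 P1=NH4 P2=NH4
Op 7: best P0=NH3 P1=NH4 P2=NH4
Op 8: best P0=NH3 P1=NH4 P2=NH2
Op 9: best P0=NH3 P1=NH4 P2=NH2
Op 10: best P0=NH3 P1=NH1 P2=NH2
Op 11: best P0=NH3 P1=NH1 P2=NH2
Op 12: best P0=NH3 P1=NH1 P2=NH2

Answer: P0:NH3 P1:NH1 P2:NH2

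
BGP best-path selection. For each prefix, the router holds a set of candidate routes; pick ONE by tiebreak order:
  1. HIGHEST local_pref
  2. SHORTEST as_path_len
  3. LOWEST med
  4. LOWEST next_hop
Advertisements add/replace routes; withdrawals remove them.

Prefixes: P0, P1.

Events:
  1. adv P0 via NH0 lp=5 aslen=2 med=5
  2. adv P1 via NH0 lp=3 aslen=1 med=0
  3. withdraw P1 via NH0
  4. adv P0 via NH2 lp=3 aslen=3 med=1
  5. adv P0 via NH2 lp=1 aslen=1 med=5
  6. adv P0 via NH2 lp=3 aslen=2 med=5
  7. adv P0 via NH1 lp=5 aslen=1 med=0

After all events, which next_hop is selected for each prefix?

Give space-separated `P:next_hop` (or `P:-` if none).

Answer: P0:NH1 P1:-

Derivation:
Op 1: best P0=NH0 P1=-
Op 2: best P0=NH0 P1=NH0
Op 3: best P0=NH0 P1=-
Op 4: best P0=NH0 P1=-
Op 5: best P0=NH0 P1=-
Op 6: best P0=NH0 P1=-
Op 7: best P0=NH1 P1=-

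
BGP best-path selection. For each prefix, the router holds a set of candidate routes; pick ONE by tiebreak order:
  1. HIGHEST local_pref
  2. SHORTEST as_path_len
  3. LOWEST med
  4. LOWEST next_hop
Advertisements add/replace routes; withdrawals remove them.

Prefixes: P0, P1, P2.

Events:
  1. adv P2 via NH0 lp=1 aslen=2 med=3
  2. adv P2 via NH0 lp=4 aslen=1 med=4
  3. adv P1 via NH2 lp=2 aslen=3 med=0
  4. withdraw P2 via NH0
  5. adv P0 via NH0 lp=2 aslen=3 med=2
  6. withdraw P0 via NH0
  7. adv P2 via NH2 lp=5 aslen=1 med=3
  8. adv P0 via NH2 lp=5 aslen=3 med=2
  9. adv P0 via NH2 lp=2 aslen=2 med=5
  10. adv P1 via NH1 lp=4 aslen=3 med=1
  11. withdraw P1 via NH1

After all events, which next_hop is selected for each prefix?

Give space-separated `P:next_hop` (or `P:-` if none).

Op 1: best P0=- P1=- P2=NH0
Op 2: best P0=- P1=- P2=NH0
Op 3: best P0=- P1=NH2 P2=NH0
Op 4: best P0=- P1=NH2 P2=-
Op 5: best P0=NH0 P1=NH2 P2=-
Op 6: best P0=- P1=NH2 P2=-
Op 7: best P0=- P1=NH2 P2=NH2
Op 8: best P0=NH2 P1=NH2 P2=NH2
Op 9: best P0=NH2 P1=NH2 P2=NH2
Op 10: best P0=NH2 P1=NH1 P2=NH2
Op 11: best P0=NH2 P1=NH2 P2=NH2

Answer: P0:NH2 P1:NH2 P2:NH2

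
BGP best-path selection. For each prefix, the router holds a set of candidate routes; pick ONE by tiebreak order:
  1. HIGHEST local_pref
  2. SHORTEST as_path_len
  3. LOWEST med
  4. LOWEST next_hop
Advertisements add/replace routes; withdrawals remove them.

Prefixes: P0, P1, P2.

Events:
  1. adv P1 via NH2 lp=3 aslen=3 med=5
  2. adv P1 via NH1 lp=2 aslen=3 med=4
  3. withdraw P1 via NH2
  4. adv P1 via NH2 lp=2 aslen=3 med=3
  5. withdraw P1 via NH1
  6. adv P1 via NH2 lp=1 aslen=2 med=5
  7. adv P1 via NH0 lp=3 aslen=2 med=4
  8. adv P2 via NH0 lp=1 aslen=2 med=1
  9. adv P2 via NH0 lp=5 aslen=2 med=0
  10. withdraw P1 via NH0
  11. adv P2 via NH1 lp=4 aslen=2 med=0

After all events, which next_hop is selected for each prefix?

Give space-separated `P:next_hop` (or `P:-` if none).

Op 1: best P0=- P1=NH2 P2=-
Op 2: best P0=- P1=NH2 P2=-
Op 3: best P0=- P1=NH1 P2=-
Op 4: best P0=- P1=NH2 P2=-
Op 5: best P0=- P1=NH2 P2=-
Op 6: best P0=- P1=NH2 P2=-
Op 7: best P0=- P1=NH0 P2=-
Op 8: best P0=- P1=NH0 P2=NH0
Op 9: best P0=- P1=NH0 P2=NH0
Op 10: best P0=- P1=NH2 P2=NH0
Op 11: best P0=- P1=NH2 P2=NH0

Answer: P0:- P1:NH2 P2:NH0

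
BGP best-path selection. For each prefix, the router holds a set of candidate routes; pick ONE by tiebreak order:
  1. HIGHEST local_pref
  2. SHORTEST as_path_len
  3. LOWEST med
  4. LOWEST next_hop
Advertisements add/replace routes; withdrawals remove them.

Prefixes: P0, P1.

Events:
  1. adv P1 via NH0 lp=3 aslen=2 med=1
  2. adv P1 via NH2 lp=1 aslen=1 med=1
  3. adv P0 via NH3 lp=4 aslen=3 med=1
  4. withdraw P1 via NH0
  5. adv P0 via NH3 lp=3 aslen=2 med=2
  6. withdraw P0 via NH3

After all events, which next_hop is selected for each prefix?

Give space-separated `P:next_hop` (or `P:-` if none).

Op 1: best P0=- P1=NH0
Op 2: best P0=- P1=NH0
Op 3: best P0=NH3 P1=NH0
Op 4: best P0=NH3 P1=NH2
Op 5: best P0=NH3 P1=NH2
Op 6: best P0=- P1=NH2

Answer: P0:- P1:NH2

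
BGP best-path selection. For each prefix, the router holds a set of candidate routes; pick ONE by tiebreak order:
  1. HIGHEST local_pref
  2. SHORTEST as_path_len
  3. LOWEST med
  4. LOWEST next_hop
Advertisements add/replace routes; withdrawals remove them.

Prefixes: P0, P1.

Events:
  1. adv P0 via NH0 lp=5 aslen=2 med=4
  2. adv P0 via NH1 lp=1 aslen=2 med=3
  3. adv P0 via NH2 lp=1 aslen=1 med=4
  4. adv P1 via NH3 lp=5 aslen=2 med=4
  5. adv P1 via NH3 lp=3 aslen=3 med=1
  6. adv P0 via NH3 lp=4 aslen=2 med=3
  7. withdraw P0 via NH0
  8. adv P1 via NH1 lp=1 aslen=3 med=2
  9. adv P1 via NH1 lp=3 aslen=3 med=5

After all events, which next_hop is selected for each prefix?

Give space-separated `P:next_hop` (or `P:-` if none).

Op 1: best P0=NH0 P1=-
Op 2: best P0=NH0 P1=-
Op 3: best P0=NH0 P1=-
Op 4: best P0=NH0 P1=NH3
Op 5: best P0=NH0 P1=NH3
Op 6: best P0=NH0 P1=NH3
Op 7: best P0=NH3 P1=NH3
Op 8: best P0=NH3 P1=NH3
Op 9: best P0=NH3 P1=NH3

Answer: P0:NH3 P1:NH3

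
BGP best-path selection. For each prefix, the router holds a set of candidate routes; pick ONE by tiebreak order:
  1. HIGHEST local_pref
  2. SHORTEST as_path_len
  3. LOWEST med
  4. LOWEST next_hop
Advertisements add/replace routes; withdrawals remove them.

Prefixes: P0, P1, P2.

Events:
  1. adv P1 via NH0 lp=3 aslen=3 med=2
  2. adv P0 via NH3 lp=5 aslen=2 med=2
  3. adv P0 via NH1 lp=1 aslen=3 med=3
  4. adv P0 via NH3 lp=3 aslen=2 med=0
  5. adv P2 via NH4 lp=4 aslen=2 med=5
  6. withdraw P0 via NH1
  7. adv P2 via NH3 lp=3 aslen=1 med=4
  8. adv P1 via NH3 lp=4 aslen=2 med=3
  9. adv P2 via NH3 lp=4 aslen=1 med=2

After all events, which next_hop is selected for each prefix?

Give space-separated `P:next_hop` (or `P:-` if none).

Op 1: best P0=- P1=NH0 P2=-
Op 2: best P0=NH3 P1=NH0 P2=-
Op 3: best P0=NH3 P1=NH0 P2=-
Op 4: best P0=NH3 P1=NH0 P2=-
Op 5: best P0=NH3 P1=NH0 P2=NH4
Op 6: best P0=NH3 P1=NH0 P2=NH4
Op 7: best P0=NH3 P1=NH0 P2=NH4
Op 8: best P0=NH3 P1=NH3 P2=NH4
Op 9: best P0=NH3 P1=NH3 P2=NH3

Answer: P0:NH3 P1:NH3 P2:NH3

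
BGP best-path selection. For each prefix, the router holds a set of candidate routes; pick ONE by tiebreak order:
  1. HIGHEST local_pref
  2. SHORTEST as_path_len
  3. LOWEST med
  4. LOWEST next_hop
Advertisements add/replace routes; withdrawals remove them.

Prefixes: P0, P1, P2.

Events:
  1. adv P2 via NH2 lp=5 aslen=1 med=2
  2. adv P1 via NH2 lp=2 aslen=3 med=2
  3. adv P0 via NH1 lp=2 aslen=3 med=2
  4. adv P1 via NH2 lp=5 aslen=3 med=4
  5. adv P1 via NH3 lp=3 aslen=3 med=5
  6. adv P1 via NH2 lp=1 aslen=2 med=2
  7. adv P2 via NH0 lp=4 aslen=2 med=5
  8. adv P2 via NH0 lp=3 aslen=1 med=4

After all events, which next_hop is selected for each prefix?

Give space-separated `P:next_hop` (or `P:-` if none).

Op 1: best P0=- P1=- P2=NH2
Op 2: best P0=- P1=NH2 P2=NH2
Op 3: best P0=NH1 P1=NH2 P2=NH2
Op 4: best P0=NH1 P1=NH2 P2=NH2
Op 5: best P0=NH1 P1=NH2 P2=NH2
Op 6: best P0=NH1 P1=NH3 P2=NH2
Op 7: best P0=NH1 P1=NH3 P2=NH2
Op 8: best P0=NH1 P1=NH3 P2=NH2

Answer: P0:NH1 P1:NH3 P2:NH2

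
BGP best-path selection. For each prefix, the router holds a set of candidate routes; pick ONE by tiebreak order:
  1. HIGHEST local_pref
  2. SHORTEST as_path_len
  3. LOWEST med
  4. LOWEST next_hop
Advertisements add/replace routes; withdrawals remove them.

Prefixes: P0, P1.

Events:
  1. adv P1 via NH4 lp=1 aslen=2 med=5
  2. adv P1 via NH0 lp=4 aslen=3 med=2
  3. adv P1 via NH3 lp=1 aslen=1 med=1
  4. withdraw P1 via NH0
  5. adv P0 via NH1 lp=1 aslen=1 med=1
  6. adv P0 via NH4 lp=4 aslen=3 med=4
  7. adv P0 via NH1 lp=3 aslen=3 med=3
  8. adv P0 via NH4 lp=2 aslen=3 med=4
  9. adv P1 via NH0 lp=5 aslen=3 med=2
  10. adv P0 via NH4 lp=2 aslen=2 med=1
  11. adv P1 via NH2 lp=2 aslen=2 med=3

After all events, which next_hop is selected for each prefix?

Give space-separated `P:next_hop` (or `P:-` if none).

Answer: P0:NH1 P1:NH0

Derivation:
Op 1: best P0=- P1=NH4
Op 2: best P0=- P1=NH0
Op 3: best P0=- P1=NH0
Op 4: best P0=- P1=NH3
Op 5: best P0=NH1 P1=NH3
Op 6: best P0=NH4 P1=NH3
Op 7: best P0=NH4 P1=NH3
Op 8: best P0=NH1 P1=NH3
Op 9: best P0=NH1 P1=NH0
Op 10: best P0=NH1 P1=NH0
Op 11: best P0=NH1 P1=NH0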